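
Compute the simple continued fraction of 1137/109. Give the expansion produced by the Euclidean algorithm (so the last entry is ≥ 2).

1137 = 10·109 + 47
109 = 2·47 + 15
47 = 3·15 + 2
15 = 7·2 + 1
2 = 2·1 + 0  (stop)
So 1137/109 = [10; 2, 3, 7, 2].

[10; 2, 3, 7, 2]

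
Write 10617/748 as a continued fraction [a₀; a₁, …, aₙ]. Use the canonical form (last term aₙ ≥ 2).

[14; 5, 6, 3, 3, 2]

10617 = 14·748 + 145
748 = 5·145 + 23
145 = 6·23 + 7
23 = 3·7 + 2
7 = 3·2 + 1
2 = 2·1 + 0  (stop)
So 10617/748 = [14; 5, 6, 3, 3, 2].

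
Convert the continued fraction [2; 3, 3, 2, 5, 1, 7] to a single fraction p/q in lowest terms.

Fold from the inside: start with 7/1.
  1 + 1/7 = 8/7
  5 + 7/8 = 47/8
  2 + 8/47 = 102/47
  3 + 47/102 = 353/102
  3 + 102/353 = 1161/353
  2 + 353/1161 = 2675/1161

2675/1161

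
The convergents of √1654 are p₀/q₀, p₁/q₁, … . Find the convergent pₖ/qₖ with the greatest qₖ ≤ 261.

√1654 = [40; 1, 2, 40, 2, 1, 80, …] (period length 6).
Convergents:
  p_0/q_0 = 40/1
  p_1/q_1 = 41/1
  p_2/q_2 = 122/3
  p_3/q_3 = 4921/121
  p_4/q_4 = 9964/245
  p_5/q_5 = 14885/366
q_4 = 245 ≤ 261 < 366 = q_5, so the answer is 9964/245.

9964/245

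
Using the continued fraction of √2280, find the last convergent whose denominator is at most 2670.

√2280 = [47; 1, 2, 1, 94, …] (period length 4).
Convergents:
  p_0/q_0 = 47/1
  p_1/q_1 = 48/1
  p_2/q_2 = 143/3
  p_3/q_3 = 191/4
  p_4/q_4 = 18097/379
  p_5/q_5 = 18288/383
  p_6/q_6 = 54673/1145
  p_7/q_7 = 72961/1528
  p_8/q_8 = 6913007/144777
q_7 = 1528 ≤ 2670 < 144777 = q_8, so the answer is 72961/1528.

72961/1528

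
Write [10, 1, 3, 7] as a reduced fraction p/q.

312/29

Fold from the inside: start with 7/1.
  3 + 1/7 = 22/7
  1 + 7/22 = 29/22
  10 + 22/29 = 312/29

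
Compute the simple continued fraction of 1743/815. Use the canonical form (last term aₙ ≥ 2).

1743 = 2·815 + 113
815 = 7·113 + 24
113 = 4·24 + 17
24 = 1·17 + 7
17 = 2·7 + 3
7 = 2·3 + 1
3 = 3·1 + 0  (stop)
So 1743/815 = [2; 7, 4, 1, 2, 2, 3].

[2; 7, 4, 1, 2, 2, 3]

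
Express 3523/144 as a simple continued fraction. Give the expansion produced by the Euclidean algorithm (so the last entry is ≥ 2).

3523 = 24·144 + 67
144 = 2·67 + 10
67 = 6·10 + 7
10 = 1·7 + 3
7 = 2·3 + 1
3 = 3·1 + 0  (stop)
So 3523/144 = [24; 2, 6, 1, 2, 3].

[24; 2, 6, 1, 2, 3]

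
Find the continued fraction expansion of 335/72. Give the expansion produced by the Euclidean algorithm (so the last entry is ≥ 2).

335 = 4×72 + 47
72 = 1×47 + 25
47 = 1×25 + 22
25 = 1×22 + 3
22 = 7×3 + 1
3 = 3×1 + 0  (stop)
So 335/72 = [4; 1, 1, 1, 7, 3].

[4; 1, 1, 1, 7, 3]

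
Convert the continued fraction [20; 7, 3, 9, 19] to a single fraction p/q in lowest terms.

Fold from the inside: start with 19/1.
  9 + 1/19 = 172/19
  3 + 19/172 = 535/172
  7 + 172/535 = 3917/535
  20 + 535/3917 = 78875/3917

78875/3917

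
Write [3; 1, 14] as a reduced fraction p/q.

Fold from the inside: start with 14/1.
  1 + 1/14 = 15/14
  3 + 14/15 = 59/15

59/15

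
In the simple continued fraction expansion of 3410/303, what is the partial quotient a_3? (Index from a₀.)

14

3410 = 11·303 + 77   →  a_0 = 11
303 = 3·77 + 72   →  a_1 = 3
77 = 1·72 + 5   →  a_2 = 1
72 = 14·5 + 2   →  a_3 = 14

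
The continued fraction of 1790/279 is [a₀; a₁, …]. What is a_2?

2

1790 = 6·279 + 116   →  a_0 = 6
279 = 2·116 + 47   →  a_1 = 2
116 = 2·47 + 22   →  a_2 = 2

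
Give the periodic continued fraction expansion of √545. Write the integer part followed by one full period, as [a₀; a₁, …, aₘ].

a₀ = ⌊√545⌋ = 23.
With m₀=0, d₀=1 and mₖ₊₁ = dₖaₖ − mₖ, dₖ₊₁ = (n − mₖ₊₁²)/dₖ, aₖ₊₁ = ⌊(a₀+mₖ₊₁)/dₖ₊₁⌋:
  k=1: m=23, d=16, a=2
  k=2: m=9, d=29, a=1
  k=3: m=20, d=5, a=8
  k=4: m=20, d=29, a=1
  k=5: m=9, d=16, a=2
  k=6: m=23, d=1, a=46
d=1 and a=2a₀=46 at k=6, so the next step gives (m, d) = (23, 16) again — its k=1 value — and the period has length 6.

[23; 2, 1, 8, 1, 2, 46]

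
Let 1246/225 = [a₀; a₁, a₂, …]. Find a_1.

1246 = 5·225 + 121   →  a_0 = 5
225 = 1·121 + 104   →  a_1 = 1

1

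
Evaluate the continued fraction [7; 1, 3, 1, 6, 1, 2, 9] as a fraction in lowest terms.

8161/1047

Using pₖ = aₖpₖ₋₁ + pₖ₋₂ and qₖ = aₖqₖ₋₁ + qₖ₋₂:
  k=0: a=7, p=7, q=1
  k=1: a=1, p=8, q=1
  k=2: a=3, p=31, q=4
  k=3: a=1, p=39, q=5
  k=4: a=6, p=265, q=34
  k=5: a=1, p=304, q=39
  k=6: a=2, p=873, q=112
  k=7: a=9, p=8161, q=1047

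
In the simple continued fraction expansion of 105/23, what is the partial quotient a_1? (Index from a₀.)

105 = 4·23 + 13   →  a_0 = 4
23 = 1·13 + 10   →  a_1 = 1

1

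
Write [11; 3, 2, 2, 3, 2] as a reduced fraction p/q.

1502/133

Using pₖ = aₖpₖ₋₁ + pₖ₋₂ and qₖ = aₖqₖ₋₁ + qₖ₋₂:
  k=0: a=11, p=11, q=1
  k=1: a=3, p=34, q=3
  k=2: a=2, p=79, q=7
  k=3: a=2, p=192, q=17
  k=4: a=3, p=655, q=58
  k=5: a=2, p=1502, q=133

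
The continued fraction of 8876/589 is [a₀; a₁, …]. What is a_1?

14

8876 = 15·589 + 41   →  a_0 = 15
589 = 14·41 + 15   →  a_1 = 14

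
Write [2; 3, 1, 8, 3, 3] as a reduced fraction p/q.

817/362

Using pₖ = aₖpₖ₋₁ + pₖ₋₂ and qₖ = aₖqₖ₋₁ + qₖ₋₂:
  k=0: a=2, p=2, q=1
  k=1: a=3, p=7, q=3
  k=2: a=1, p=9, q=4
  k=3: a=8, p=79, q=35
  k=4: a=3, p=246, q=109
  k=5: a=3, p=817, q=362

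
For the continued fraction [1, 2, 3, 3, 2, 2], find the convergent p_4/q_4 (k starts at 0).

76/53

Using pₖ = aₖpₖ₋₁ + pₖ₋₂, qₖ = aₖqₖ₋₁ + qₖ₋₂ (with p₋₁=1, p₋₂=0, q₋₁=0, q₋₂=1):
  k=0: a=1, p=1, q=1
  k=1: a=2, p=3, q=2
  k=2: a=3, p=10, q=7
  k=3: a=3, p=33, q=23
  k=4: a=2, p=76, q=53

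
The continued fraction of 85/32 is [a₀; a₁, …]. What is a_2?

1

85 = 2·32 + 21   →  a_0 = 2
32 = 1·21 + 11   →  a_1 = 1
21 = 1·11 + 10   →  a_2 = 1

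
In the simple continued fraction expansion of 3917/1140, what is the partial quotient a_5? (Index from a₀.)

3917 = 3·1140 + 497   →  a_0 = 3
1140 = 2·497 + 146   →  a_1 = 2
497 = 3·146 + 59   →  a_2 = 3
146 = 2·59 + 28   →  a_3 = 2
59 = 2·28 + 3   →  a_4 = 2
28 = 9·3 + 1   →  a_5 = 9

9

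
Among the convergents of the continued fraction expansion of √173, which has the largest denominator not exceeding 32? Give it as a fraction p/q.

171/13

√173 = [13; 6, 1, 1, 6, 26, …] (period length 5).
Convergents:
  p_0/q_0 = 13/1
  p_1/q_1 = 79/6
  p_2/q_2 = 92/7
  p_3/q_3 = 171/13
  p_4/q_4 = 1118/85
q_3 = 13 ≤ 32 < 85 = q_4, so the answer is 171/13.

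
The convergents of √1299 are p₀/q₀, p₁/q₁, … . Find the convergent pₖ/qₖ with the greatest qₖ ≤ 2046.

√1299 = [36; 24, 72, …] (period length 2).
Convergents:
  p_0/q_0 = 36/1
  p_1/q_1 = 865/24
  p_2/q_2 = 62316/1729
  p_3/q_3 = 1496449/41520
q_2 = 1729 ≤ 2046 < 41520 = q_3, so the answer is 62316/1729.

62316/1729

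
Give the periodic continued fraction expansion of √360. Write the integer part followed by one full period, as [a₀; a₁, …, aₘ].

a₀ = ⌊√360⌋ = 18.

[18; 1, 36]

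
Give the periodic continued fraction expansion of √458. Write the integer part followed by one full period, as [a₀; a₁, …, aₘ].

[21; 2, 2, 42]

a₀ = ⌊√458⌋ = 21.
With m₀=0, d₀=1 and mₖ₊₁ = dₖaₖ − mₖ, dₖ₊₁ = (n − mₖ₊₁²)/dₖ, aₖ₊₁ = ⌊(a₀+mₖ₊₁)/dₖ₊₁⌋:
  k=1: m=21, d=17, a=2
  k=2: m=13, d=17, a=2
  k=3: m=21, d=1, a=42
d=1 and a=2a₀=42 at k=3, so the next step gives (m, d) = (21, 17) again — its k=1 value — and the period has length 3.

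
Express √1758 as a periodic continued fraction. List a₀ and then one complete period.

a₀ = ⌊√1758⌋ = 41.
With m₀=0, d₀=1 and mₖ₊₁ = dₖaₖ − mₖ, dₖ₊₁ = (n − mₖ₊₁²)/dₖ, aₖ₊₁ = ⌊(a₀+mₖ₊₁)/dₖ₊₁⌋:
  k=1: m=41, d=77, a=1
  k=2: m=36, d=6, a=12
  k=3: m=36, d=77, a=1
  k=4: m=41, d=1, a=82
d=1 and a=2a₀=82 at k=4, so the next step gives (m, d) = (41, 77) again — its k=1 value — and the period has length 4.

[41; 1, 12, 1, 82]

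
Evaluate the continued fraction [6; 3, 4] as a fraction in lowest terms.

82/13

Fold from the inside: start with 4/1.
  3 + 1/4 = 13/4
  6 + 4/13 = 82/13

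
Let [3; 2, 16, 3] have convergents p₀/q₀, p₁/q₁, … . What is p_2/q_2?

Using pₖ = aₖpₖ₋₁ + pₖ₋₂, qₖ = aₖqₖ₋₁ + qₖ₋₂ (with p₋₁=1, p₋₂=0, q₋₁=0, q₋₂=1):
  k=0: a=3, p=3, q=1
  k=1: a=2, p=7, q=2
  k=2: a=16, p=115, q=33

115/33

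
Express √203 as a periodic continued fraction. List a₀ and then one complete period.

[14; 4, 28]

a₀ = ⌊√203⌋ = 14.
With m₀=0, d₀=1 and mₖ₊₁ = dₖaₖ − mₖ, dₖ₊₁ = (n − mₖ₊₁²)/dₖ, aₖ₊₁ = ⌊(a₀+mₖ₊₁)/dₖ₊₁⌋:
  k=1: m=14, d=7, a=4
  k=2: m=14, d=1, a=28
d=1 and a=2a₀=28 at k=2, so the next step gives (m, d) = (14, 7) again — its k=1 value — and the period has length 2.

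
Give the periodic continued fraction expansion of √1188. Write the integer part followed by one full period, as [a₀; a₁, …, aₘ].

[34; 2, 7, 6, 7, 2, 68]

a₀ = ⌊√1188⌋ = 34.
With m₀=0, d₀=1 and mₖ₊₁ = dₖaₖ − mₖ, dₖ₊₁ = (n − mₖ₊₁²)/dₖ, aₖ₊₁ = ⌊(a₀+mₖ₊₁)/dₖ₊₁⌋:
  k=1: m=34, d=32, a=2
  k=2: m=30, d=9, a=7
  k=3: m=33, d=11, a=6
  k=4: m=33, d=9, a=7
  k=5: m=30, d=32, a=2
  k=6: m=34, d=1, a=68
d=1 and a=2a₀=68 at k=6, so the next step gives (m, d) = (34, 32) again — its k=1 value — and the period has length 6.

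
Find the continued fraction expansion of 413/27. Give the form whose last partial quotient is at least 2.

[15; 3, 2, 1, 2]

413 = 15×27 + 8
27 = 3×8 + 3
8 = 2×3 + 2
3 = 1×2 + 1
2 = 2×1 + 0  (stop)
So 413/27 = [15; 3, 2, 1, 2].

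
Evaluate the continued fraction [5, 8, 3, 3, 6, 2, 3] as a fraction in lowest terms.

20021/3910

Fold from the inside: start with 3/1.
  2 + 1/3 = 7/3
  6 + 3/7 = 45/7
  3 + 7/45 = 142/45
  3 + 45/142 = 471/142
  8 + 142/471 = 3910/471
  5 + 471/3910 = 20021/3910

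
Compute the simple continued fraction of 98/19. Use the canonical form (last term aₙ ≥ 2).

98 = 5·19 + 3
19 = 6·3 + 1
3 = 3·1 + 0  (stop)
So 98/19 = [5; 6, 3].

[5; 6, 3]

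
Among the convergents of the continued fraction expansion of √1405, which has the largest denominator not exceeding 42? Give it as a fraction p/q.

1087/29

√1405 = [37; 2, 14, 2, 74, …] (period length 4).
Convergents:
  p_0/q_0 = 37/1
  p_1/q_1 = 75/2
  p_2/q_2 = 1087/29
  p_3/q_3 = 2249/60
q_2 = 29 ≤ 42 < 60 = q_3, so the answer is 1087/29.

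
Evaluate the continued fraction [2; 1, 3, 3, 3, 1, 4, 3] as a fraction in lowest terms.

2372/857

Using pₖ = aₖpₖ₋₁ + pₖ₋₂ and qₖ = aₖqₖ₋₁ + qₖ₋₂:
  k=0: a=2, p=2, q=1
  k=1: a=1, p=3, q=1
  k=2: a=3, p=11, q=4
  k=3: a=3, p=36, q=13
  k=4: a=3, p=119, q=43
  k=5: a=1, p=155, q=56
  k=6: a=4, p=739, q=267
  k=7: a=3, p=2372, q=857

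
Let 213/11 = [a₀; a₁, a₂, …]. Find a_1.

2

213 = 19·11 + 4   →  a_0 = 19
11 = 2·4 + 3   →  a_1 = 2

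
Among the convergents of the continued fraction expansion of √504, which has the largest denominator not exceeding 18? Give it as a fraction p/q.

202/9

√504 = [22; 2, 4, 2, 44, …] (period length 4).
Convergents:
  p_0/q_0 = 22/1
  p_1/q_1 = 45/2
  p_2/q_2 = 202/9
  p_3/q_3 = 449/20
q_2 = 9 ≤ 18 < 20 = q_3, so the answer is 202/9.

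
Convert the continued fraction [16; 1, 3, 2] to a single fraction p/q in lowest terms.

Using pₖ = aₖpₖ₋₁ + pₖ₋₂ and qₖ = aₖqₖ₋₁ + qₖ₋₂:
  k=0: a=16, p=16, q=1
  k=1: a=1, p=17, q=1
  k=2: a=3, p=67, q=4
  k=3: a=2, p=151, q=9

151/9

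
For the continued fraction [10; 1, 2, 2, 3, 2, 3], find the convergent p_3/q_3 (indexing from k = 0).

Using pₖ = aₖpₖ₋₁ + pₖ₋₂, qₖ = aₖqₖ₋₁ + qₖ₋₂ (with p₋₁=1, p₋₂=0, q₋₁=0, q₋₂=1):
  k=0: a=10, p=10, q=1
  k=1: a=1, p=11, q=1
  k=2: a=2, p=32, q=3
  k=3: a=2, p=75, q=7

75/7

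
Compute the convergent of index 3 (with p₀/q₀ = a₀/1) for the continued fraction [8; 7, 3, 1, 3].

236/29

Using pₖ = aₖpₖ₋₁ + pₖ₋₂, qₖ = aₖqₖ₋₁ + qₖ₋₂ (with p₋₁=1, p₋₂=0, q₋₁=0, q₋₂=1):
  k=0: a=8, p=8, q=1
  k=1: a=7, p=57, q=7
  k=2: a=3, p=179, q=22
  k=3: a=1, p=236, q=29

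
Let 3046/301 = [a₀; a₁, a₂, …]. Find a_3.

3046 = 10·301 + 36   →  a_0 = 10
301 = 8·36 + 13   →  a_1 = 8
36 = 2·13 + 10   →  a_2 = 2
13 = 1·10 + 3   →  a_3 = 1

1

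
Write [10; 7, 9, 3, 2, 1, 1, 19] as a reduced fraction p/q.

223075/21998

Using pₖ = aₖpₖ₋₁ + pₖ₋₂ and qₖ = aₖqₖ₋₁ + qₖ₋₂:
  k=0: a=10, p=10, q=1
  k=1: a=7, p=71, q=7
  k=2: a=9, p=649, q=64
  k=3: a=3, p=2018, q=199
  k=4: a=2, p=4685, q=462
  k=5: a=1, p=6703, q=661
  k=6: a=1, p=11388, q=1123
  k=7: a=19, p=223075, q=21998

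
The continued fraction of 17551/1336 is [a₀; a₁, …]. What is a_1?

7

17551 = 13·1336 + 183   →  a_0 = 13
1336 = 7·183 + 55   →  a_1 = 7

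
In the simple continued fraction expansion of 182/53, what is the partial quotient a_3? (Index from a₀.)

3

182 = 3·53 + 23   →  a_0 = 3
53 = 2·23 + 7   →  a_1 = 2
23 = 3·7 + 2   →  a_2 = 3
7 = 3·2 + 1   →  a_3 = 3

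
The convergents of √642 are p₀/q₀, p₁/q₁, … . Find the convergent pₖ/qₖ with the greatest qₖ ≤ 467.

5777/228

√642 = [25; 2, 1, 24, 1, 2, 50, …] (period length 6).
Convergents:
  p_0/q_0 = 25/1
  p_1/q_1 = 51/2
  p_2/q_2 = 76/3
  p_3/q_3 = 1875/74
  p_4/q_4 = 1951/77
  p_5/q_5 = 5777/228
  p_6/q_6 = 290801/11477
q_5 = 228 ≤ 467 < 11477 = q_6, so the answer is 5777/228.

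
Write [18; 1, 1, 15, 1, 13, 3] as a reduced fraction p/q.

Fold from the inside: start with 3/1.
  13 + 1/3 = 40/3
  1 + 3/40 = 43/40
  15 + 40/43 = 685/43
  1 + 43/685 = 728/685
  1 + 685/728 = 1413/728
  18 + 728/1413 = 26162/1413

26162/1413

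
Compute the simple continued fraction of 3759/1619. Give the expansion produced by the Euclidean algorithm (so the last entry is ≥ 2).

[2; 3, 9, 3, 3, 2, 2]

3759 = 2·1619 + 521
1619 = 3·521 + 56
521 = 9·56 + 17
56 = 3·17 + 5
17 = 3·5 + 2
5 = 2·2 + 1
2 = 2·1 + 0  (stop)
So 3759/1619 = [2; 3, 9, 3, 3, 2, 2].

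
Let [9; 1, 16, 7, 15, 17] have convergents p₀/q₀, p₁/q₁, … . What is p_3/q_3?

1193/120

Using pₖ = aₖpₖ₋₁ + pₖ₋₂, qₖ = aₖqₖ₋₁ + qₖ₋₂ (with p₋₁=1, p₋₂=0, q₋₁=0, q₋₂=1):
  k=0: a=9, p=9, q=1
  k=1: a=1, p=10, q=1
  k=2: a=16, p=169, q=17
  k=3: a=7, p=1193, q=120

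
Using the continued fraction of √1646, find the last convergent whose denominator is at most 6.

√1646 = [40; 1, 1, 3, 40, 3, 1, 1, 80, …] (period length 8).
Convergents:
  p_0/q_0 = 40/1
  p_1/q_1 = 41/1
  p_2/q_2 = 81/2
  p_3/q_3 = 284/7
q_2 = 2 ≤ 6 < 7 = q_3, so the answer is 81/2.

81/2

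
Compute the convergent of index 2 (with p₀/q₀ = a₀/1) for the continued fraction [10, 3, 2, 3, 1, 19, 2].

72/7

Using pₖ = aₖpₖ₋₁ + pₖ₋₂, qₖ = aₖqₖ₋₁ + qₖ₋₂ (with p₋₁=1, p₋₂=0, q₋₁=0, q₋₂=1):
  k=0: a=10, p=10, q=1
  k=1: a=3, p=31, q=3
  k=2: a=2, p=72, q=7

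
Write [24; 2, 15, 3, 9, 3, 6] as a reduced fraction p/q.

426123/17404

Fold from the inside: start with 6/1.
  3 + 1/6 = 19/6
  9 + 6/19 = 177/19
  3 + 19/177 = 550/177
  15 + 177/550 = 8427/550
  2 + 550/8427 = 17404/8427
  24 + 8427/17404 = 426123/17404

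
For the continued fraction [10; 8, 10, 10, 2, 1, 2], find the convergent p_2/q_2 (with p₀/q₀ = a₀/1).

Using pₖ = aₖpₖ₋₁ + pₖ₋₂, qₖ = aₖqₖ₋₁ + qₖ₋₂ (with p₋₁=1, p₋₂=0, q₋₁=0, q₋₂=1):
  k=0: a=10, p=10, q=1
  k=1: a=8, p=81, q=8
  k=2: a=10, p=820, q=81

820/81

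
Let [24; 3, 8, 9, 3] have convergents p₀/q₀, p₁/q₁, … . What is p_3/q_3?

5545/228

Using pₖ = aₖpₖ₋₁ + pₖ₋₂, qₖ = aₖqₖ₋₁ + qₖ₋₂ (with p₋₁=1, p₋₂=0, q₋₁=0, q₋₂=1):
  k=0: a=24, p=24, q=1
  k=1: a=3, p=73, q=3
  k=2: a=8, p=608, q=25
  k=3: a=9, p=5545, q=228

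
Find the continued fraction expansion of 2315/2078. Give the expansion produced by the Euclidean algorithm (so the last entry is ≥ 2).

[1; 8, 1, 3, 3, 4, 4]

2315 = 1·2078 + 237
2078 = 8·237 + 182
237 = 1·182 + 55
182 = 3·55 + 17
55 = 3·17 + 4
17 = 4·4 + 1
4 = 4·1 + 0  (stop)
So 2315/2078 = [1; 8, 1, 3, 3, 4, 4].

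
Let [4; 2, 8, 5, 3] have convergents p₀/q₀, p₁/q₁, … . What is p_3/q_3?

Using pₖ = aₖpₖ₋₁ + pₖ₋₂, qₖ = aₖqₖ₋₁ + qₖ₋₂ (with p₋₁=1, p₋₂=0, q₋₁=0, q₋₂=1):
  k=0: a=4, p=4, q=1
  k=1: a=2, p=9, q=2
  k=2: a=8, p=76, q=17
  k=3: a=5, p=389, q=87

389/87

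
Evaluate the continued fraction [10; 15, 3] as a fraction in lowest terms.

Fold from the inside: start with 3/1.
  15 + 1/3 = 46/3
  10 + 3/46 = 463/46

463/46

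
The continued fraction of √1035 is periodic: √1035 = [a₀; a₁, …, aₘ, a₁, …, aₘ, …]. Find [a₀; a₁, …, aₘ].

a₀ = ⌊√1035⌋ = 32.
With m₀=0, d₀=1 and mₖ₊₁ = dₖaₖ − mₖ, dₖ₊₁ = (n − mₖ₊₁²)/dₖ, aₖ₊₁ = ⌊(a₀+mₖ₊₁)/dₖ₊₁⌋:
  k=1: m=32, d=11, a=5
  k=2: m=23, d=46, a=1
  k=3: m=23, d=11, a=5
  k=4: m=32, d=1, a=64
d=1 and a=2a₀=64 at k=4, so the next step gives (m, d) = (32, 11) again — its k=1 value — and the period has length 4.

[32; 5, 1, 5, 64]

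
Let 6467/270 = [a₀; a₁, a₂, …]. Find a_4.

3

6467 = 23·270 + 257   →  a_0 = 23
270 = 1·257 + 13   →  a_1 = 1
257 = 19·13 + 10   →  a_2 = 19
13 = 1·10 + 3   →  a_3 = 1
10 = 3·3 + 1   →  a_4 = 3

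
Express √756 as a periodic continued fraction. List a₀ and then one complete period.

a₀ = ⌊√756⌋ = 27.
With m₀=0, d₀=1 and mₖ₊₁ = dₖaₖ − mₖ, dₖ₊₁ = (n − mₖ₊₁²)/dₖ, aₖ₊₁ = ⌊(a₀+mₖ₊₁)/dₖ₊₁⌋:
  k=1: m=27, d=27, a=2
  k=2: m=27, d=1, a=54
d=1 and a=2a₀=54 at k=2, so the next step gives (m, d) = (27, 27) again — its k=1 value — and the period has length 2.

[27; 2, 54]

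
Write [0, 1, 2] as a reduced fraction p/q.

Fold from the inside: start with 2/1.
  1 + 1/2 = 3/2
  0 + 2/3 = 2/3

2/3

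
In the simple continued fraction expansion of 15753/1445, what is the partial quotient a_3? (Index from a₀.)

15753 = 10·1445 + 1303   →  a_0 = 10
1445 = 1·1303 + 142   →  a_1 = 1
1303 = 9·142 + 25   →  a_2 = 9
142 = 5·25 + 17   →  a_3 = 5

5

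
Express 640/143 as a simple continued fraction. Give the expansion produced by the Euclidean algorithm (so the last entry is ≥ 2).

[4; 2, 9, 1, 2, 2]

640 = 4·143 + 68
143 = 2·68 + 7
68 = 9·7 + 5
7 = 1·5 + 2
5 = 2·2 + 1
2 = 2·1 + 0  (stop)
So 640/143 = [4; 2, 9, 1, 2, 2].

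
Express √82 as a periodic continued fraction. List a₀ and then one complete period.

[9; 18]

a₀ = ⌊√82⌋ = 9.
With m₀=0, d₀=1 and mₖ₊₁ = dₖaₖ − mₖ, dₖ₊₁ = (n − mₖ₊₁²)/dₖ, aₖ₊₁ = ⌊(a₀+mₖ₊₁)/dₖ₊₁⌋:
  k=1: m=9, d=1, a=18
d=1 and a=2a₀=18 at k=1, so the next step gives (m, d) = (9, 1) again — its k=1 value — and the period has length 1.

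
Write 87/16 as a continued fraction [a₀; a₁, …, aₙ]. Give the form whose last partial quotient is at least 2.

[5; 2, 3, 2]

87 = 5*16 + 7
16 = 2*7 + 2
7 = 3*2 + 1
2 = 2*1 + 0  (stop)
So 87/16 = [5; 2, 3, 2].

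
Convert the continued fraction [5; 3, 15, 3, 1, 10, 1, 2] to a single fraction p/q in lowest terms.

34125/6407

Fold from the inside: start with 2/1.
  1 + 1/2 = 3/2
  10 + 2/3 = 32/3
  1 + 3/32 = 35/32
  3 + 32/35 = 137/35
  15 + 35/137 = 2090/137
  3 + 137/2090 = 6407/2090
  5 + 2090/6407 = 34125/6407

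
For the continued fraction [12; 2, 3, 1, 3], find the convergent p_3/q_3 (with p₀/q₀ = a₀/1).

112/9

Using pₖ = aₖpₖ₋₁ + pₖ₋₂, qₖ = aₖqₖ₋₁ + qₖ₋₂ (with p₋₁=1, p₋₂=0, q₋₁=0, q₋₂=1):
  k=0: a=12, p=12, q=1
  k=1: a=2, p=25, q=2
  k=2: a=3, p=87, q=7
  k=3: a=1, p=112, q=9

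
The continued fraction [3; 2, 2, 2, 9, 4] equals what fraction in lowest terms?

1585/464

Fold from the inside: start with 4/1.
  9 + 1/4 = 37/4
  2 + 4/37 = 78/37
  2 + 37/78 = 193/78
  2 + 78/193 = 464/193
  3 + 193/464 = 1585/464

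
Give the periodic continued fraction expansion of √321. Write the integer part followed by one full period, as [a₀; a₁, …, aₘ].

[17; 1, 10, 1, 34]

a₀ = ⌊√321⌋ = 17.
With m₀=0, d₀=1 and mₖ₊₁ = dₖaₖ − mₖ, dₖ₊₁ = (n − mₖ₊₁²)/dₖ, aₖ₊₁ = ⌊(a₀+mₖ₊₁)/dₖ₊₁⌋:
  k=1: m=17, d=32, a=1
  k=2: m=15, d=3, a=10
  k=3: m=15, d=32, a=1
  k=4: m=17, d=1, a=34
d=1 and a=2a₀=34 at k=4, so the next step gives (m, d) = (17, 32) again — its k=1 value — and the period has length 4.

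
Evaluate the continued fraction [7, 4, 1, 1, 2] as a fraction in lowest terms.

166/23

Using pₖ = aₖpₖ₋₁ + pₖ₋₂ and qₖ = aₖqₖ₋₁ + qₖ₋₂:
  k=0: a=7, p=7, q=1
  k=1: a=4, p=29, q=4
  k=2: a=1, p=36, q=5
  k=3: a=1, p=65, q=9
  k=4: a=2, p=166, q=23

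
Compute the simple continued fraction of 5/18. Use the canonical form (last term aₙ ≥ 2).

[0; 3, 1, 1, 2]

5 = 0×18 + 5
18 = 3×5 + 3
5 = 1×3 + 2
3 = 1×2 + 1
2 = 2×1 + 0  (stop)
So 5/18 = [0; 3, 1, 1, 2].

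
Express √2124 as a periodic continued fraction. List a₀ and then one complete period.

a₀ = ⌊√2124⌋ = 46.
With m₀=0, d₀=1 and mₖ₊₁ = dₖaₖ − mₖ, dₖ₊₁ = (n − mₖ₊₁²)/dₖ, aₖ₊₁ = ⌊(a₀+mₖ₊₁)/dₖ₊₁⌋:
  k=1: m=46, d=8, a=11
  k=2: m=42, d=45, a=1
  k=3: m=3, d=47, a=1
  k=4: m=44, d=4, a=22
  k=5: m=44, d=47, a=1
  k=6: m=3, d=45, a=1
  k=7: m=42, d=8, a=11
  k=8: m=46, d=1, a=92
d=1 and a=2a₀=92 at k=8, so the next step gives (m, d) = (46, 8) again — its k=1 value — and the period has length 8.

[46; 11, 1, 1, 22, 1, 1, 11, 92]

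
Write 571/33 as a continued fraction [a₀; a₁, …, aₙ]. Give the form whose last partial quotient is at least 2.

571 = 17·33 + 10
33 = 3·10 + 3
10 = 3·3 + 1
3 = 3·1 + 0  (stop)
So 571/33 = [17; 3, 3, 3].

[17; 3, 3, 3]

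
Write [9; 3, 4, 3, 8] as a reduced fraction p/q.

Using pₖ = aₖpₖ₋₁ + pₖ₋₂ and qₖ = aₖqₖ₋₁ + qₖ₋₂:
  k=0: a=9, p=9, q=1
  k=1: a=3, p=28, q=3
  k=2: a=4, p=121, q=13
  k=3: a=3, p=391, q=42
  k=4: a=8, p=3249, q=349

3249/349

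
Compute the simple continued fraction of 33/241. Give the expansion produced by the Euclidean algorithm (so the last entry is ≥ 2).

33 = 0·241 + 33
241 = 7·33 + 10
33 = 3·10 + 3
10 = 3·3 + 1
3 = 3·1 + 0  (stop)
So 33/241 = [0; 7, 3, 3, 3].

[0; 7, 3, 3, 3]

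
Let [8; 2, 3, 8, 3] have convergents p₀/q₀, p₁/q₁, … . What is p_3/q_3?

Using pₖ = aₖpₖ₋₁ + pₖ₋₂, qₖ = aₖqₖ₋₁ + qₖ₋₂ (with p₋₁=1, p₋₂=0, q₋₁=0, q₋₂=1):
  k=0: a=8, p=8, q=1
  k=1: a=2, p=17, q=2
  k=2: a=3, p=59, q=7
  k=3: a=8, p=489, q=58

489/58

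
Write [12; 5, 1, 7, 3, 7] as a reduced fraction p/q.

Using pₖ = aₖpₖ₋₁ + pₖ₋₂ and qₖ = aₖqₖ₋₁ + qₖ₋₂:
  k=0: a=12, p=12, q=1
  k=1: a=5, p=61, q=5
  k=2: a=1, p=73, q=6
  k=3: a=7, p=572, q=47
  k=4: a=3, p=1789, q=147
  k=5: a=7, p=13095, q=1076

13095/1076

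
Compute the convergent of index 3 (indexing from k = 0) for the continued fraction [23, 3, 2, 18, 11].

3004/129

Using pₖ = aₖpₖ₋₁ + pₖ₋₂, qₖ = aₖqₖ₋₁ + qₖ₋₂ (with p₋₁=1, p₋₂=0, q₋₁=0, q₋₂=1):
  k=0: a=23, p=23, q=1
  k=1: a=3, p=70, q=3
  k=2: a=2, p=163, q=7
  k=3: a=18, p=3004, q=129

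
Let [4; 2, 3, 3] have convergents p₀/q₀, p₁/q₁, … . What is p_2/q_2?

31/7

Using pₖ = aₖpₖ₋₁ + pₖ₋₂, qₖ = aₖqₖ₋₁ + qₖ₋₂ (with p₋₁=1, p₋₂=0, q₋₁=0, q₋₂=1):
  k=0: a=4, p=4, q=1
  k=1: a=2, p=9, q=2
  k=2: a=3, p=31, q=7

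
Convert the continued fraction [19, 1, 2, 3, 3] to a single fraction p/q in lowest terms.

Using pₖ = aₖpₖ₋₁ + pₖ₋₂ and qₖ = aₖqₖ₋₁ + qₖ₋₂:
  k=0: a=19, p=19, q=1
  k=1: a=1, p=20, q=1
  k=2: a=2, p=59, q=3
  k=3: a=3, p=197, q=10
  k=4: a=3, p=650, q=33

650/33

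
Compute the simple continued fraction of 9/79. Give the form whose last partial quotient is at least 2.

[0; 8, 1, 3, 2]

9 = 0·79 + 9
79 = 8·9 + 7
9 = 1·7 + 2
7 = 3·2 + 1
2 = 2·1 + 0  (stop)
So 9/79 = [0; 8, 1, 3, 2].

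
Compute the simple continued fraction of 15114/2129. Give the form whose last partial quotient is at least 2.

[7; 10, 11, 9, 2]

15114 = 7×2129 + 211
2129 = 10×211 + 19
211 = 11×19 + 2
19 = 9×2 + 1
2 = 2×1 + 0  (stop)
So 15114/2129 = [7; 10, 11, 9, 2].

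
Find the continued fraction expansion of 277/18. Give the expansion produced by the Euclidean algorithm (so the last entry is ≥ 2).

277 = 15*18 + 7
18 = 2*7 + 4
7 = 1*4 + 3
4 = 1*3 + 1
3 = 3*1 + 0  (stop)
So 277/18 = [15; 2, 1, 1, 3].

[15; 2, 1, 1, 3]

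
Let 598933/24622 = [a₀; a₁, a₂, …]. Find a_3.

5

598933 = 24·24622 + 8005   →  a_0 = 24
24622 = 3·8005 + 607   →  a_1 = 3
8005 = 13·607 + 114   →  a_2 = 13
607 = 5·114 + 37   →  a_3 = 5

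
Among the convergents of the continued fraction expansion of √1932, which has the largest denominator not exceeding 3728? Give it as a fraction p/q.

√1932 = [43; 1, 20, 1, 86, …] (period length 4).
Convergents:
  p_0/q_0 = 43/1
  p_1/q_1 = 44/1
  p_2/q_2 = 923/21
  p_3/q_3 = 967/22
  p_4/q_4 = 84085/1913
  p_5/q_5 = 85052/1935
  p_6/q_6 = 1785125/40613
q_5 = 1935 ≤ 3728 < 40613 = q_6, so the answer is 85052/1935.

85052/1935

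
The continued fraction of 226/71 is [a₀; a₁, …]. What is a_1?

226 = 3·71 + 13   →  a_0 = 3
71 = 5·13 + 6   →  a_1 = 5

5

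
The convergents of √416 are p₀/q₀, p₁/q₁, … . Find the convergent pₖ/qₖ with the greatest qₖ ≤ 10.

√416 = [20; 2, 1, 1, 9, 1, 1, 2, 40, …] (period length 8).
Convergents:
  p_0/q_0 = 20/1
  p_1/q_1 = 41/2
  p_2/q_2 = 61/3
  p_3/q_3 = 102/5
  p_4/q_4 = 979/48
q_3 = 5 ≤ 10 < 48 = q_4, so the answer is 102/5.

102/5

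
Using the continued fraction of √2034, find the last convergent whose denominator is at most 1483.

40635/901

√2034 = [45; 10, 90, …] (period length 2).
Convergents:
  p_0/q_0 = 45/1
  p_1/q_1 = 451/10
  p_2/q_2 = 40635/901
  p_3/q_3 = 406801/9020
q_2 = 901 ≤ 1483 < 9020 = q_3, so the answer is 40635/901.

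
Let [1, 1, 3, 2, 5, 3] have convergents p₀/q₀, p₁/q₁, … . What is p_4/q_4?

Using pₖ = aₖpₖ₋₁ + pₖ₋₂, qₖ = aₖqₖ₋₁ + qₖ₋₂ (with p₋₁=1, p₋₂=0, q₋₁=0, q₋₂=1):
  k=0: a=1, p=1, q=1
  k=1: a=1, p=2, q=1
  k=2: a=3, p=7, q=4
  k=3: a=2, p=16, q=9
  k=4: a=5, p=87, q=49

87/49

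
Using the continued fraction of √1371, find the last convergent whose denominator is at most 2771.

101417/2739

√1371 = [37; 37, 74, …] (period length 2).
Convergents:
  p_0/q_0 = 37/1
  p_1/q_1 = 1370/37
  p_2/q_2 = 101417/2739
  p_3/q_3 = 3753799/101380
q_2 = 2739 ≤ 2771 < 101380 = q_3, so the answer is 101417/2739.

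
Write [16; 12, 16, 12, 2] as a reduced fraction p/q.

Using pₖ = aₖpₖ₋₁ + pₖ₋₂ and qₖ = aₖqₖ₋₁ + qₖ₋₂:
  k=0: a=16, p=16, q=1
  k=1: a=12, p=193, q=12
  k=2: a=16, p=3104, q=193
  k=3: a=12, p=37441, q=2328
  k=4: a=2, p=77986, q=4849

77986/4849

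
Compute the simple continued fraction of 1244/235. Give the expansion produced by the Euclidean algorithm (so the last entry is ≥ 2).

1244 = 5·235 + 69
235 = 3·69 + 28
69 = 2·28 + 13
28 = 2·13 + 2
13 = 6·2 + 1
2 = 2·1 + 0  (stop)
So 1244/235 = [5; 3, 2, 2, 6, 2].

[5; 3, 2, 2, 6, 2]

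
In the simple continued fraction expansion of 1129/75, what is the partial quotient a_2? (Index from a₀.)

1129 = 15·75 + 4   →  a_0 = 15
75 = 18·4 + 3   →  a_1 = 18
4 = 1·3 + 1   →  a_2 = 1

1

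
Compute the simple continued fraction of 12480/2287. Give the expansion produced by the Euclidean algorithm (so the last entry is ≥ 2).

12480 = 5×2287 + 1045
2287 = 2×1045 + 197
1045 = 5×197 + 60
197 = 3×60 + 17
60 = 3×17 + 9
17 = 1×9 + 8
9 = 1×8 + 1
8 = 8×1 + 0  (stop)
So 12480/2287 = [5; 2, 5, 3, 3, 1, 1, 8].

[5; 2, 5, 3, 3, 1, 1, 8]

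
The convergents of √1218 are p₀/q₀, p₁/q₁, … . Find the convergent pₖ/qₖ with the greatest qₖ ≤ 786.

√1218 = [34; 1, 8, 1, 68, …] (period length 4).
Convergents:
  p_0/q_0 = 34/1
  p_1/q_1 = 35/1
  p_2/q_2 = 314/9
  p_3/q_3 = 349/10
  p_4/q_4 = 24046/689
  p_5/q_5 = 24395/699
  p_6/q_6 = 219206/6281
q_5 = 699 ≤ 786 < 6281 = q_6, so the answer is 24395/699.

24395/699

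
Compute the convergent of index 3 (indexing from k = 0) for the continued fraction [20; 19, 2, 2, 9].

Using pₖ = aₖpₖ₋₁ + pₖ₋₂, qₖ = aₖqₖ₋₁ + qₖ₋₂ (with p₋₁=1, p₋₂=0, q₋₁=0, q₋₂=1):
  k=0: a=20, p=20, q=1
  k=1: a=19, p=381, q=19
  k=2: a=2, p=782, q=39
  k=3: a=2, p=1945, q=97

1945/97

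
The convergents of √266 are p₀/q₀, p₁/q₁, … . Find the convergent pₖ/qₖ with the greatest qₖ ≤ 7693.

√266 = [16; 3, 4, 3, 32, …] (period length 4).
Convergents:
  p_0/q_0 = 16/1
  p_1/q_1 = 49/3
  p_2/q_2 = 212/13
  p_3/q_3 = 685/42
  p_4/q_4 = 22132/1357
  p_5/q_5 = 67081/4113
  p_6/q_6 = 290456/17809
q_5 = 4113 ≤ 7693 < 17809 = q_6, so the answer is 67081/4113.

67081/4113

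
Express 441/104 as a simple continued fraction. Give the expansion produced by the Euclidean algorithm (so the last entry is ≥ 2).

[4; 4, 6, 4]

441 = 4·104 + 25
104 = 4·25 + 4
25 = 6·4 + 1
4 = 4·1 + 0  (stop)
So 441/104 = [4; 4, 6, 4].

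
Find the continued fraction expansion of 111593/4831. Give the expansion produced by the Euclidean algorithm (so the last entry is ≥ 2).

[23; 10, 15, 2, 15]

111593 = 23*4831 + 480
4831 = 10*480 + 31
480 = 15*31 + 15
31 = 2*15 + 1
15 = 15*1 + 0  (stop)
So 111593/4831 = [23; 10, 15, 2, 15].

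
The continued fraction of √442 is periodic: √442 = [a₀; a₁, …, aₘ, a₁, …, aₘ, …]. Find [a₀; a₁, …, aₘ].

[21; 42]

a₀ = ⌊√442⌋ = 21.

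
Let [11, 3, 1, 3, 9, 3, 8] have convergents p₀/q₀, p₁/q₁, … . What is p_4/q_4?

1566/139

Using pₖ = aₖpₖ₋₁ + pₖ₋₂, qₖ = aₖqₖ₋₁ + qₖ₋₂ (with p₋₁=1, p₋₂=0, q₋₁=0, q₋₂=1):
  k=0: a=11, p=11, q=1
  k=1: a=3, p=34, q=3
  k=2: a=1, p=45, q=4
  k=3: a=3, p=169, q=15
  k=4: a=9, p=1566, q=139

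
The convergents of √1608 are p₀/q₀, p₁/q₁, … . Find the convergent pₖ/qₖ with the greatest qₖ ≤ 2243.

32120/801

√1608 = [40; 10, 80, …] (period length 2).
Convergents:
  p_0/q_0 = 40/1
  p_1/q_1 = 401/10
  p_2/q_2 = 32120/801
  p_3/q_3 = 321601/8020
q_2 = 801 ≤ 2243 < 8020 = q_3, so the answer is 32120/801.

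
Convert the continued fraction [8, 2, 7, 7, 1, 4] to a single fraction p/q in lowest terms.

Using pₖ = aₖpₖ₋₁ + pₖ₋₂ and qₖ = aₖqₖ₋₁ + qₖ₋₂:
  k=0: a=8, p=8, q=1
  k=1: a=2, p=17, q=2
  k=2: a=7, p=127, q=15
  k=3: a=7, p=906, q=107
  k=4: a=1, p=1033, q=122
  k=5: a=4, p=5038, q=595

5038/595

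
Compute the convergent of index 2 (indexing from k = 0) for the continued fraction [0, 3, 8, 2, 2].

Using pₖ = aₖpₖ₋₁ + pₖ₋₂, qₖ = aₖqₖ₋₁ + qₖ₋₂ (with p₋₁=1, p₋₂=0, q₋₁=0, q₋₂=1):
  k=0: a=0, p=0, q=1
  k=1: a=3, p=1, q=3
  k=2: a=8, p=8, q=25

8/25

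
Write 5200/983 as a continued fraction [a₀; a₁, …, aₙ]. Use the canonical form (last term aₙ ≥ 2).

[5; 3, 2, 4, 2, 2, 2, 2]

5200 = 5*983 + 285
983 = 3*285 + 128
285 = 2*128 + 29
128 = 4*29 + 12
29 = 2*12 + 5
12 = 2*5 + 2
5 = 2*2 + 1
2 = 2*1 + 0  (stop)
So 5200/983 = [5; 3, 2, 4, 2, 2, 2, 2].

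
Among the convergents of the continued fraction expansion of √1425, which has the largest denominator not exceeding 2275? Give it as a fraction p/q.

45601/1208

√1425 = [37; 1, 2, 1, 74, …] (period length 4).
Convergents:
  p_0/q_0 = 37/1
  p_1/q_1 = 38/1
  p_2/q_2 = 113/3
  p_3/q_3 = 151/4
  p_4/q_4 = 11287/299
  p_5/q_5 = 11438/303
  p_6/q_6 = 34163/905
  p_7/q_7 = 45601/1208
  p_8/q_8 = 3408637/90297
q_7 = 1208 ≤ 2275 < 90297 = q_8, so the answer is 45601/1208.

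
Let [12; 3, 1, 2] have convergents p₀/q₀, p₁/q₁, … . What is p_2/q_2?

Using pₖ = aₖpₖ₋₁ + pₖ₋₂, qₖ = aₖqₖ₋₁ + qₖ₋₂ (with p₋₁=1, p₋₂=0, q₋₁=0, q₋₂=1):
  k=0: a=12, p=12, q=1
  k=1: a=3, p=37, q=3
  k=2: a=1, p=49, q=4

49/4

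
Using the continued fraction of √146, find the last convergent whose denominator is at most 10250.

42049/3480

√146 = [12; 12, 24, …] (period length 2).
Convergents:
  p_0/q_0 = 12/1
  p_1/q_1 = 145/12
  p_2/q_2 = 3492/289
  p_3/q_3 = 42049/3480
  p_4/q_4 = 1012668/83809
q_3 = 3480 ≤ 10250 < 83809 = q_4, so the answer is 42049/3480.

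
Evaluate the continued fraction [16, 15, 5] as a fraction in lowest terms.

Fold from the inside: start with 5/1.
  15 + 1/5 = 76/5
  16 + 5/76 = 1221/76

1221/76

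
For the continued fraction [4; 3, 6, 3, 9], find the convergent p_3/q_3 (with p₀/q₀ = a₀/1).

259/60

Using pₖ = aₖpₖ₋₁ + pₖ₋₂, qₖ = aₖqₖ₋₁ + qₖ₋₂ (with p₋₁=1, p₋₂=0, q₋₁=0, q₋₂=1):
  k=0: a=4, p=4, q=1
  k=1: a=3, p=13, q=3
  k=2: a=6, p=82, q=19
  k=3: a=3, p=259, q=60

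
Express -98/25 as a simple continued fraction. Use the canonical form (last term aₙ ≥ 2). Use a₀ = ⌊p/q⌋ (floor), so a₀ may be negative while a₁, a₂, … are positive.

[-4; 12, 2]

-98 = -4×25 + 2
25 = 12×2 + 1
2 = 2×1 + 0  (stop)
So -98/25 = [-4; 12, 2].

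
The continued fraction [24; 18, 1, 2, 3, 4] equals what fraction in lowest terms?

19339/804

Fold from the inside: start with 4/1.
  3 + 1/4 = 13/4
  2 + 4/13 = 30/13
  1 + 13/30 = 43/30
  18 + 30/43 = 804/43
  24 + 43/804 = 19339/804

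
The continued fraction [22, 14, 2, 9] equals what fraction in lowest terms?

6069/275

Fold from the inside: start with 9/1.
  2 + 1/9 = 19/9
  14 + 9/19 = 275/19
  22 + 19/275 = 6069/275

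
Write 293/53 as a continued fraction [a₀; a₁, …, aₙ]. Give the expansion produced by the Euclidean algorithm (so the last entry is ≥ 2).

[5; 1, 1, 8, 3]

293 = 5×53 + 28
53 = 1×28 + 25
28 = 1×25 + 3
25 = 8×3 + 1
3 = 3×1 + 0  (stop)
So 293/53 = [5; 1, 1, 8, 3].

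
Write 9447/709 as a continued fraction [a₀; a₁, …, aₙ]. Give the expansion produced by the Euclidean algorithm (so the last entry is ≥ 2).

[13; 3, 12, 9, 2]

9447 = 13·709 + 230
709 = 3·230 + 19
230 = 12·19 + 2
19 = 9·2 + 1
2 = 2·1 + 0  (stop)
So 9447/709 = [13; 3, 12, 9, 2].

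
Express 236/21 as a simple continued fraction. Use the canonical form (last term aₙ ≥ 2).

236 = 11×21 + 5
21 = 4×5 + 1
5 = 5×1 + 0  (stop)
So 236/21 = [11; 4, 5].

[11; 4, 5]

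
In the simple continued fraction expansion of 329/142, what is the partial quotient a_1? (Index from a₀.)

329 = 2·142 + 45   →  a_0 = 2
142 = 3·45 + 7   →  a_1 = 3

3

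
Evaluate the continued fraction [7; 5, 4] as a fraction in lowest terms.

Fold from the inside: start with 4/1.
  5 + 1/4 = 21/4
  7 + 4/21 = 151/21

151/21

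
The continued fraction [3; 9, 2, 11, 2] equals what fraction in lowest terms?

Fold from the inside: start with 2/1.
  11 + 1/2 = 23/2
  2 + 2/23 = 48/23
  9 + 23/48 = 455/48
  3 + 48/455 = 1413/455

1413/455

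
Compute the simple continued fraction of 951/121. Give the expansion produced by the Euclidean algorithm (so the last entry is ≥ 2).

951 = 7*121 + 104
121 = 1*104 + 17
104 = 6*17 + 2
17 = 8*2 + 1
2 = 2*1 + 0  (stop)
So 951/121 = [7; 1, 6, 8, 2].

[7; 1, 6, 8, 2]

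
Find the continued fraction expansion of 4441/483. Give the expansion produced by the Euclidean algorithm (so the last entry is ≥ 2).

4441 = 9·483 + 94
483 = 5·94 + 13
94 = 7·13 + 3
13 = 4·3 + 1
3 = 3·1 + 0  (stop)
So 4441/483 = [9; 5, 7, 4, 3].

[9; 5, 7, 4, 3]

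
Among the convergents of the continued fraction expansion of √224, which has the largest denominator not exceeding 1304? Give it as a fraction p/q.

√224 = [14; 1, 28, …] (period length 2).
Convergents:
  p_0/q_0 = 14/1
  p_1/q_1 = 15/1
  p_2/q_2 = 434/29
  p_3/q_3 = 449/30
  p_4/q_4 = 13006/869
  p_5/q_5 = 13455/899
  p_6/q_6 = 389746/26041
q_5 = 899 ≤ 1304 < 26041 = q_6, so the answer is 13455/899.

13455/899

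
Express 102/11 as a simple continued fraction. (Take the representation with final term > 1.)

[9; 3, 1, 2]

102 = 9×11 + 3
11 = 3×3 + 2
3 = 1×2 + 1
2 = 2×1 + 0  (stop)
So 102/11 = [9; 3, 1, 2].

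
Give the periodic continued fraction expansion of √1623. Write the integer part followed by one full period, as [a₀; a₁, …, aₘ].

a₀ = ⌊√1623⌋ = 40.

[40; 3, 2, 26, 2, 3, 80]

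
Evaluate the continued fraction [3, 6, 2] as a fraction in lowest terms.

41/13

Fold from the inside: start with 2/1.
  6 + 1/2 = 13/2
  3 + 2/13 = 41/13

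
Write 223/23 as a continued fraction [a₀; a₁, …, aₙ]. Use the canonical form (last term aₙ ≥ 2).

[9; 1, 2, 3, 2]

223 = 9·23 + 16
23 = 1·16 + 7
16 = 2·7 + 2
7 = 3·2 + 1
2 = 2·1 + 0  (stop)
So 223/23 = [9; 1, 2, 3, 2].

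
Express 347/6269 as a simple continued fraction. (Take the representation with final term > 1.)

347 = 0*6269 + 347
6269 = 18*347 + 23
347 = 15*23 + 2
23 = 11*2 + 1
2 = 2*1 + 0  (stop)
So 347/6269 = [0; 18, 15, 11, 2].

[0; 18, 15, 11, 2]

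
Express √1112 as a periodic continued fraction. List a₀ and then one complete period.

a₀ = ⌊√1112⌋ = 33.

[33; 2, 1, 7, 1, 2, 66]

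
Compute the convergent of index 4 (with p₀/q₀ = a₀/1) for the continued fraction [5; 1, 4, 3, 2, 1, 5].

Using pₖ = aₖpₖ₋₁ + pₖ₋₂, qₖ = aₖqₖ₋₁ + qₖ₋₂ (with p₋₁=1, p₋₂=0, q₋₁=0, q₋₂=1):
  k=0: a=5, p=5, q=1
  k=1: a=1, p=6, q=1
  k=2: a=4, p=29, q=5
  k=3: a=3, p=93, q=16
  k=4: a=2, p=215, q=37

215/37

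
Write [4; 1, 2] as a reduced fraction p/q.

Using pₖ = aₖpₖ₋₁ + pₖ₋₂ and qₖ = aₖqₖ₋₁ + qₖ₋₂:
  k=0: a=4, p=4, q=1
  k=1: a=1, p=5, q=1
  k=2: a=2, p=14, q=3

14/3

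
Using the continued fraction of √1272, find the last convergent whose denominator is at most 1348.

√1272 = [35; 1, 1, 1, 70, …] (period length 4).
Convergents:
  p_0/q_0 = 35/1
  p_1/q_1 = 36/1
  p_2/q_2 = 71/2
  p_3/q_3 = 107/3
  p_4/q_4 = 7561/212
  p_5/q_5 = 7668/215
  p_6/q_6 = 15229/427
  p_7/q_7 = 22897/642
  p_8/q_8 = 1618019/45367
q_7 = 642 ≤ 1348 < 45367 = q_8, so the answer is 22897/642.

22897/642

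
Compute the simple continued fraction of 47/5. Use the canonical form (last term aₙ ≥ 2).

47 = 9·5 + 2
5 = 2·2 + 1
2 = 2·1 + 0  (stop)
So 47/5 = [9; 2, 2].

[9; 2, 2]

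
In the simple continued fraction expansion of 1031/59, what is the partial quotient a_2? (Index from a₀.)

9

1031 = 17·59 + 28   →  a_0 = 17
59 = 2·28 + 3   →  a_1 = 2
28 = 9·3 + 1   →  a_2 = 9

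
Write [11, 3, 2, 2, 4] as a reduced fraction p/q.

Using pₖ = aₖpₖ₋₁ + pₖ₋₂ and qₖ = aₖqₖ₋₁ + qₖ₋₂:
  k=0: a=11, p=11, q=1
  k=1: a=3, p=34, q=3
  k=2: a=2, p=79, q=7
  k=3: a=2, p=192, q=17
  k=4: a=4, p=847, q=75

847/75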